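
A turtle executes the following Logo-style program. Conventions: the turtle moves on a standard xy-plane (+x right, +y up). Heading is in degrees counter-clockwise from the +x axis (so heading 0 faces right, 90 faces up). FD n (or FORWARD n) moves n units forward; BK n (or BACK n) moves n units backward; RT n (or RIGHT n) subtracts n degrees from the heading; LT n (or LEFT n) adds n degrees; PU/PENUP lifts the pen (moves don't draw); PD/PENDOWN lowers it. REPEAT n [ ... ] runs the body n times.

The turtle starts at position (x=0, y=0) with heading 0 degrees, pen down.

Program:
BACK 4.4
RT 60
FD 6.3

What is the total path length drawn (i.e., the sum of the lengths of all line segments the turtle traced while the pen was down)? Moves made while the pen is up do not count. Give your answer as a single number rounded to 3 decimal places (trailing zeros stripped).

Answer: 10.7

Derivation:
Executing turtle program step by step:
Start: pos=(0,0), heading=0, pen down
BK 4.4: (0,0) -> (-4.4,0) [heading=0, draw]
RT 60: heading 0 -> 300
FD 6.3: (-4.4,0) -> (-1.25,-5.456) [heading=300, draw]
Final: pos=(-1.25,-5.456), heading=300, 2 segment(s) drawn

Segment lengths:
  seg 1: (0,0) -> (-4.4,0), length = 4.4
  seg 2: (-4.4,0) -> (-1.25,-5.456), length = 6.3
Total = 10.7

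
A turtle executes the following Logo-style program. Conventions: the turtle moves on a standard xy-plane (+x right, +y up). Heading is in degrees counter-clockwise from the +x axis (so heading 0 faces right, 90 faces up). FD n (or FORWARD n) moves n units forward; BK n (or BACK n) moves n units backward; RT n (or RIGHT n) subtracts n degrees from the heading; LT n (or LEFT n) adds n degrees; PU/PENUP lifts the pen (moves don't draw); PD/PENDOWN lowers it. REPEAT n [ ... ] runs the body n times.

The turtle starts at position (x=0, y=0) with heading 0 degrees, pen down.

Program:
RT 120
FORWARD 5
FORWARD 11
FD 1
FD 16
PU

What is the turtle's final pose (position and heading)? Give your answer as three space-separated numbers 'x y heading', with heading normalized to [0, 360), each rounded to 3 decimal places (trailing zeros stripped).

Answer: -16.5 -28.579 240

Derivation:
Executing turtle program step by step:
Start: pos=(0,0), heading=0, pen down
RT 120: heading 0 -> 240
FD 5: (0,0) -> (-2.5,-4.33) [heading=240, draw]
FD 11: (-2.5,-4.33) -> (-8,-13.856) [heading=240, draw]
FD 1: (-8,-13.856) -> (-8.5,-14.722) [heading=240, draw]
FD 16: (-8.5,-14.722) -> (-16.5,-28.579) [heading=240, draw]
PU: pen up
Final: pos=(-16.5,-28.579), heading=240, 4 segment(s) drawn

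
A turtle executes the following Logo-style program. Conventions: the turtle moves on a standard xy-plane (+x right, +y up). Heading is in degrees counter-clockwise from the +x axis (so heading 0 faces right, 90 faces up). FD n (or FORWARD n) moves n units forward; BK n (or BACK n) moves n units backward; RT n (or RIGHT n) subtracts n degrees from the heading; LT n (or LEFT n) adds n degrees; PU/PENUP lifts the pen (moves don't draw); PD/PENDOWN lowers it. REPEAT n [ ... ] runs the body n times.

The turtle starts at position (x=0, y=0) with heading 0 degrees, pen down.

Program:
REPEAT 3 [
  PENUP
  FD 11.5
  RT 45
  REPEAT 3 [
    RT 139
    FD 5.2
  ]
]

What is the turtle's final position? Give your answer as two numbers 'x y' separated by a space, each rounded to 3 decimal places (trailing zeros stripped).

Executing turtle program step by step:
Start: pos=(0,0), heading=0, pen down
REPEAT 3 [
  -- iteration 1/3 --
  PU: pen up
  FD 11.5: (0,0) -> (11.5,0) [heading=0, move]
  RT 45: heading 0 -> 315
  REPEAT 3 [
    -- iteration 1/3 --
    RT 139: heading 315 -> 176
    FD 5.2: (11.5,0) -> (6.313,0.363) [heading=176, move]
    -- iteration 2/3 --
    RT 139: heading 176 -> 37
    FD 5.2: (6.313,0.363) -> (10.466,3.492) [heading=37, move]
    -- iteration 3/3 --
    RT 139: heading 37 -> 258
    FD 5.2: (10.466,3.492) -> (9.384,-1.594) [heading=258, move]
  ]
  -- iteration 2/3 --
  PU: pen up
  FD 11.5: (9.384,-1.594) -> (6.993,-12.843) [heading=258, move]
  RT 45: heading 258 -> 213
  REPEAT 3 [
    -- iteration 1/3 --
    RT 139: heading 213 -> 74
    FD 5.2: (6.993,-12.843) -> (8.427,-7.844) [heading=74, move]
    -- iteration 2/3 --
    RT 139: heading 74 -> 295
    FD 5.2: (8.427,-7.844) -> (10.624,-12.557) [heading=295, move]
    -- iteration 3/3 --
    RT 139: heading 295 -> 156
    FD 5.2: (10.624,-12.557) -> (5.874,-10.442) [heading=156, move]
  ]
  -- iteration 3/3 --
  PU: pen up
  FD 11.5: (5.874,-10.442) -> (-4.632,-5.765) [heading=156, move]
  RT 45: heading 156 -> 111
  REPEAT 3 [
    -- iteration 1/3 --
    RT 139: heading 111 -> 332
    FD 5.2: (-4.632,-5.765) -> (-0.041,-8.206) [heading=332, move]
    -- iteration 2/3 --
    RT 139: heading 332 -> 193
    FD 5.2: (-0.041,-8.206) -> (-5.107,-9.376) [heading=193, move]
    -- iteration 3/3 --
    RT 139: heading 193 -> 54
    FD 5.2: (-5.107,-9.376) -> (-2.051,-5.169) [heading=54, move]
  ]
]
Final: pos=(-2.051,-5.169), heading=54, 0 segment(s) drawn

Answer: -2.051 -5.169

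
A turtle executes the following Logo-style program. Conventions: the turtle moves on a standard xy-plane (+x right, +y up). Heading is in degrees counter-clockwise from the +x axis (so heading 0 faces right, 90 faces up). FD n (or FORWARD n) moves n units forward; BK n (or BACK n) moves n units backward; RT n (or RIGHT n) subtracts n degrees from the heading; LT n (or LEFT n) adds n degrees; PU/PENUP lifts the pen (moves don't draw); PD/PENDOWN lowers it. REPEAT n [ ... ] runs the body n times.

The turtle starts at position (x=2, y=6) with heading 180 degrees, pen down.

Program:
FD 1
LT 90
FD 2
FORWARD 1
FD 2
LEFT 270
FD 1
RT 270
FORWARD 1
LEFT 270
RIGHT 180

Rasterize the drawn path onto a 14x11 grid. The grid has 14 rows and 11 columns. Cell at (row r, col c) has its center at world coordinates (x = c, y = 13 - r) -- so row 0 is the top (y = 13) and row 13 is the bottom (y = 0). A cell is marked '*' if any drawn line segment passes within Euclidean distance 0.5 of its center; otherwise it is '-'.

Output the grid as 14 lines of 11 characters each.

Segment 0: (2,6) -> (1,6)
Segment 1: (1,6) -> (1,4)
Segment 2: (1,4) -> (1,3)
Segment 3: (1,3) -> (1,1)
Segment 4: (1,1) -> (-0,1)
Segment 5: (-0,1) -> (-0,0)

Answer: -----------
-----------
-----------
-----------
-----------
-----------
-----------
-**--------
-*---------
-*---------
-*---------
-*---------
**---------
*----------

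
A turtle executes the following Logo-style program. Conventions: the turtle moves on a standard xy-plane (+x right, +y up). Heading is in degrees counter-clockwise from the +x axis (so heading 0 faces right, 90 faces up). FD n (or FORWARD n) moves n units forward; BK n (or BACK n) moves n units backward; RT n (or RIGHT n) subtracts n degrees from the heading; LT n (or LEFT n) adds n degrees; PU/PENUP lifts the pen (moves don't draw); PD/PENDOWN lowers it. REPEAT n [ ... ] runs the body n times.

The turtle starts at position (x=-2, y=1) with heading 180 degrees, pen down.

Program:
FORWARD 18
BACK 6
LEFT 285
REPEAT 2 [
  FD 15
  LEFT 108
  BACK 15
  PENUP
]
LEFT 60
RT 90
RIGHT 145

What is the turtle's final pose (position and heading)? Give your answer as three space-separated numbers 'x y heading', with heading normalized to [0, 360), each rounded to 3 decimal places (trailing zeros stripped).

Executing turtle program step by step:
Start: pos=(-2,1), heading=180, pen down
FD 18: (-2,1) -> (-20,1) [heading=180, draw]
BK 6: (-20,1) -> (-14,1) [heading=180, draw]
LT 285: heading 180 -> 105
REPEAT 2 [
  -- iteration 1/2 --
  FD 15: (-14,1) -> (-17.882,15.489) [heading=105, draw]
  LT 108: heading 105 -> 213
  BK 15: (-17.882,15.489) -> (-5.302,23.658) [heading=213, draw]
  PU: pen up
  -- iteration 2/2 --
  FD 15: (-5.302,23.658) -> (-17.882,15.489) [heading=213, move]
  LT 108: heading 213 -> 321
  BK 15: (-17.882,15.489) -> (-29.539,24.929) [heading=321, move]
  PU: pen up
]
LT 60: heading 321 -> 21
RT 90: heading 21 -> 291
RT 145: heading 291 -> 146
Final: pos=(-29.539,24.929), heading=146, 4 segment(s) drawn

Answer: -29.539 24.929 146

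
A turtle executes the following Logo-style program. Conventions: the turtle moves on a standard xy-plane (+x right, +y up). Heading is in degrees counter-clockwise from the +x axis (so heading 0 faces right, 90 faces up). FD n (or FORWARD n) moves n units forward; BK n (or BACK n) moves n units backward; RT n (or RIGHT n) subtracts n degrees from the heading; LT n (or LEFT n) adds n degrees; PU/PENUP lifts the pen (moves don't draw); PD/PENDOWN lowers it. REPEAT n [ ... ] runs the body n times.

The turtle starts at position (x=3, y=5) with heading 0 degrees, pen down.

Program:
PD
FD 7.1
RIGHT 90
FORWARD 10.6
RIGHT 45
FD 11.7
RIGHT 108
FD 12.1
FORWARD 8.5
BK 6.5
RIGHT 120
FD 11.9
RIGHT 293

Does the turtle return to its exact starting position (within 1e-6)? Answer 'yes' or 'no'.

Executing turtle program step by step:
Start: pos=(3,5), heading=0, pen down
PD: pen down
FD 7.1: (3,5) -> (10.1,5) [heading=0, draw]
RT 90: heading 0 -> 270
FD 10.6: (10.1,5) -> (10.1,-5.6) [heading=270, draw]
RT 45: heading 270 -> 225
FD 11.7: (10.1,-5.6) -> (1.827,-13.873) [heading=225, draw]
RT 108: heading 225 -> 117
FD 12.1: (1.827,-13.873) -> (-3.666,-3.092) [heading=117, draw]
FD 8.5: (-3.666,-3.092) -> (-7.525,4.482) [heading=117, draw]
BK 6.5: (-7.525,4.482) -> (-4.574,-1.31) [heading=117, draw]
RT 120: heading 117 -> 357
FD 11.9: (-4.574,-1.31) -> (7.309,-1.933) [heading=357, draw]
RT 293: heading 357 -> 64
Final: pos=(7.309,-1.933), heading=64, 7 segment(s) drawn

Start position: (3, 5)
Final position: (7.309, -1.933)
Distance = 8.163; >= 1e-6 -> NOT closed

Answer: no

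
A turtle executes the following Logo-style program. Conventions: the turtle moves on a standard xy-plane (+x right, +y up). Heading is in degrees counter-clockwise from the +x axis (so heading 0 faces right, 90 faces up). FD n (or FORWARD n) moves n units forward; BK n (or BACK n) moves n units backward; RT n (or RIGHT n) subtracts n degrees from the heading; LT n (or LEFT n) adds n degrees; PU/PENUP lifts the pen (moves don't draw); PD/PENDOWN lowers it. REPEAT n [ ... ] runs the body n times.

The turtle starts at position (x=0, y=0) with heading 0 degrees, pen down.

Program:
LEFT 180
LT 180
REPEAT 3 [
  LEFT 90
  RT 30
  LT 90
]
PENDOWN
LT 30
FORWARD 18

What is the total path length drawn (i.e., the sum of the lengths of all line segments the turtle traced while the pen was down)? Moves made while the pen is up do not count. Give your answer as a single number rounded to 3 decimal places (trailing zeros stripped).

Answer: 18

Derivation:
Executing turtle program step by step:
Start: pos=(0,0), heading=0, pen down
LT 180: heading 0 -> 180
LT 180: heading 180 -> 0
REPEAT 3 [
  -- iteration 1/3 --
  LT 90: heading 0 -> 90
  RT 30: heading 90 -> 60
  LT 90: heading 60 -> 150
  -- iteration 2/3 --
  LT 90: heading 150 -> 240
  RT 30: heading 240 -> 210
  LT 90: heading 210 -> 300
  -- iteration 3/3 --
  LT 90: heading 300 -> 30
  RT 30: heading 30 -> 0
  LT 90: heading 0 -> 90
]
PD: pen down
LT 30: heading 90 -> 120
FD 18: (0,0) -> (-9,15.588) [heading=120, draw]
Final: pos=(-9,15.588), heading=120, 1 segment(s) drawn

Segment lengths:
  seg 1: (0,0) -> (-9,15.588), length = 18
Total = 18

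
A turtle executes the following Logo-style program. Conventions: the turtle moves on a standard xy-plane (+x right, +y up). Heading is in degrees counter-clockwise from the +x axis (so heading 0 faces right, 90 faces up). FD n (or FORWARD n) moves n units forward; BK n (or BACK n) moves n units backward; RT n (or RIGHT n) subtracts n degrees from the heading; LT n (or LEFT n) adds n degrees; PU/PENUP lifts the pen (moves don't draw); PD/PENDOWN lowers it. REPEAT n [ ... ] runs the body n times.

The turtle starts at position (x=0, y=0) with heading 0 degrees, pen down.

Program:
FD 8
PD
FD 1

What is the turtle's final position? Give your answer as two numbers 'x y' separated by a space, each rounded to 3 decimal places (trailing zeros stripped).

Answer: 9 0

Derivation:
Executing turtle program step by step:
Start: pos=(0,0), heading=0, pen down
FD 8: (0,0) -> (8,0) [heading=0, draw]
PD: pen down
FD 1: (8,0) -> (9,0) [heading=0, draw]
Final: pos=(9,0), heading=0, 2 segment(s) drawn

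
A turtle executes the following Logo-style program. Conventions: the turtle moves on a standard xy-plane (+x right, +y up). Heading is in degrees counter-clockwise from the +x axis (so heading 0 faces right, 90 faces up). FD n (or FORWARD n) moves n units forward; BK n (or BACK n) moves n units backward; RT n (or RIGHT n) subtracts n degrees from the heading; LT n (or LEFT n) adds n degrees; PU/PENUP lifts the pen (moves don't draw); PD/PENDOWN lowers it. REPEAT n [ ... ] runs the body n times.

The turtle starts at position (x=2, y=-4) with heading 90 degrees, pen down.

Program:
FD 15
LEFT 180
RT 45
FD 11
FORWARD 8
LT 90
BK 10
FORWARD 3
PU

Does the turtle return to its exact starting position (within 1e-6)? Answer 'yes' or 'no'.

Executing turtle program step by step:
Start: pos=(2,-4), heading=90, pen down
FD 15: (2,-4) -> (2,11) [heading=90, draw]
LT 180: heading 90 -> 270
RT 45: heading 270 -> 225
FD 11: (2,11) -> (-5.778,3.222) [heading=225, draw]
FD 8: (-5.778,3.222) -> (-11.435,-2.435) [heading=225, draw]
LT 90: heading 225 -> 315
BK 10: (-11.435,-2.435) -> (-18.506,4.636) [heading=315, draw]
FD 3: (-18.506,4.636) -> (-16.385,2.515) [heading=315, draw]
PU: pen up
Final: pos=(-16.385,2.515), heading=315, 5 segment(s) drawn

Start position: (2, -4)
Final position: (-16.385, 2.515)
Distance = 19.505; >= 1e-6 -> NOT closed

Answer: no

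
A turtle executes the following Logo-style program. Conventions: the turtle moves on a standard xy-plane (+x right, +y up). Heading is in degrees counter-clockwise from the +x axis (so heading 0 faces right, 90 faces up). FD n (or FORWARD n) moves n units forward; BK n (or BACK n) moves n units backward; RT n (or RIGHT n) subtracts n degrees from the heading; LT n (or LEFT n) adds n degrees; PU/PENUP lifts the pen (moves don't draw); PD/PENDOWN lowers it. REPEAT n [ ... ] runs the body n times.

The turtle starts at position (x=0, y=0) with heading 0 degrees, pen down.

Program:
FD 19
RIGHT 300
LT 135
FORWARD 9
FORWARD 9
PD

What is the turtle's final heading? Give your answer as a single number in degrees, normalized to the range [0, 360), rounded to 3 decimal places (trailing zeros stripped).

Answer: 195

Derivation:
Executing turtle program step by step:
Start: pos=(0,0), heading=0, pen down
FD 19: (0,0) -> (19,0) [heading=0, draw]
RT 300: heading 0 -> 60
LT 135: heading 60 -> 195
FD 9: (19,0) -> (10.307,-2.329) [heading=195, draw]
FD 9: (10.307,-2.329) -> (1.613,-4.659) [heading=195, draw]
PD: pen down
Final: pos=(1.613,-4.659), heading=195, 3 segment(s) drawn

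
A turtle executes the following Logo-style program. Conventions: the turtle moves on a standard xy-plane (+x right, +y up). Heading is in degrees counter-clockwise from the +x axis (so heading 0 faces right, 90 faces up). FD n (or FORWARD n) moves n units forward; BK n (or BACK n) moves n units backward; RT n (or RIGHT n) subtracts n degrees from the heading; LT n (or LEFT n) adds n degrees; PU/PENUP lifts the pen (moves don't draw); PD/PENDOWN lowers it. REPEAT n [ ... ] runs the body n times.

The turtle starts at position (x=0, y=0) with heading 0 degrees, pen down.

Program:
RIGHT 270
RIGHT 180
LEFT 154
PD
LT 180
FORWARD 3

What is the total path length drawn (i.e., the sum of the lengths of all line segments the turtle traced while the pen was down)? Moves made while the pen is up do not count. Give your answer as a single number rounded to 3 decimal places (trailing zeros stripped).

Answer: 3

Derivation:
Executing turtle program step by step:
Start: pos=(0,0), heading=0, pen down
RT 270: heading 0 -> 90
RT 180: heading 90 -> 270
LT 154: heading 270 -> 64
PD: pen down
LT 180: heading 64 -> 244
FD 3: (0,0) -> (-1.315,-2.696) [heading=244, draw]
Final: pos=(-1.315,-2.696), heading=244, 1 segment(s) drawn

Segment lengths:
  seg 1: (0,0) -> (-1.315,-2.696), length = 3
Total = 3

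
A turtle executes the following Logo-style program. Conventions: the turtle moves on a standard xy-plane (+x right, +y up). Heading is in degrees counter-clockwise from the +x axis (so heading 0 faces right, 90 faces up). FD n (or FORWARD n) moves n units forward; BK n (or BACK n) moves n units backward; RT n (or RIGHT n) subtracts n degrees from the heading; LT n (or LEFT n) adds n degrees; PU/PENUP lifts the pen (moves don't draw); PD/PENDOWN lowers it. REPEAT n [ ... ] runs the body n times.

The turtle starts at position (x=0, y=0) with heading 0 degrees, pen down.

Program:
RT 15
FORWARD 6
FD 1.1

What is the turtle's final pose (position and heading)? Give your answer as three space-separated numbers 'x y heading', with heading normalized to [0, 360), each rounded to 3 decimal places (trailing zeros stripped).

Answer: 6.858 -1.838 345

Derivation:
Executing turtle program step by step:
Start: pos=(0,0), heading=0, pen down
RT 15: heading 0 -> 345
FD 6: (0,0) -> (5.796,-1.553) [heading=345, draw]
FD 1.1: (5.796,-1.553) -> (6.858,-1.838) [heading=345, draw]
Final: pos=(6.858,-1.838), heading=345, 2 segment(s) drawn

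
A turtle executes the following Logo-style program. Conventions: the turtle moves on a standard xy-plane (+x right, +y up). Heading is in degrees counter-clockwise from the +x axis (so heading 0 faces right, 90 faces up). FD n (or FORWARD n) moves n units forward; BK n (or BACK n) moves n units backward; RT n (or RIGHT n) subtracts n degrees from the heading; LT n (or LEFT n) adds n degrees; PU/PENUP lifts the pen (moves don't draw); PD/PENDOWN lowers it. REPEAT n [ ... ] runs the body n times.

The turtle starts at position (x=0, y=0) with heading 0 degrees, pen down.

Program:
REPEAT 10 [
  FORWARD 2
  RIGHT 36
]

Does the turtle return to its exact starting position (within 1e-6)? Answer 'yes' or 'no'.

Answer: yes

Derivation:
Executing turtle program step by step:
Start: pos=(0,0), heading=0, pen down
REPEAT 10 [
  -- iteration 1/10 --
  FD 2: (0,0) -> (2,0) [heading=0, draw]
  RT 36: heading 0 -> 324
  -- iteration 2/10 --
  FD 2: (2,0) -> (3.618,-1.176) [heading=324, draw]
  RT 36: heading 324 -> 288
  -- iteration 3/10 --
  FD 2: (3.618,-1.176) -> (4.236,-3.078) [heading=288, draw]
  RT 36: heading 288 -> 252
  -- iteration 4/10 --
  FD 2: (4.236,-3.078) -> (3.618,-4.98) [heading=252, draw]
  RT 36: heading 252 -> 216
  -- iteration 5/10 --
  FD 2: (3.618,-4.98) -> (2,-6.155) [heading=216, draw]
  RT 36: heading 216 -> 180
  -- iteration 6/10 --
  FD 2: (2,-6.155) -> (0,-6.155) [heading=180, draw]
  RT 36: heading 180 -> 144
  -- iteration 7/10 --
  FD 2: (0,-6.155) -> (-1.618,-4.98) [heading=144, draw]
  RT 36: heading 144 -> 108
  -- iteration 8/10 --
  FD 2: (-1.618,-4.98) -> (-2.236,-3.078) [heading=108, draw]
  RT 36: heading 108 -> 72
  -- iteration 9/10 --
  FD 2: (-2.236,-3.078) -> (-1.618,-1.176) [heading=72, draw]
  RT 36: heading 72 -> 36
  -- iteration 10/10 --
  FD 2: (-1.618,-1.176) -> (0,0) [heading=36, draw]
  RT 36: heading 36 -> 0
]
Final: pos=(0,0), heading=0, 10 segment(s) drawn

Start position: (0, 0)
Final position: (0, 0)
Distance = 0; < 1e-6 -> CLOSED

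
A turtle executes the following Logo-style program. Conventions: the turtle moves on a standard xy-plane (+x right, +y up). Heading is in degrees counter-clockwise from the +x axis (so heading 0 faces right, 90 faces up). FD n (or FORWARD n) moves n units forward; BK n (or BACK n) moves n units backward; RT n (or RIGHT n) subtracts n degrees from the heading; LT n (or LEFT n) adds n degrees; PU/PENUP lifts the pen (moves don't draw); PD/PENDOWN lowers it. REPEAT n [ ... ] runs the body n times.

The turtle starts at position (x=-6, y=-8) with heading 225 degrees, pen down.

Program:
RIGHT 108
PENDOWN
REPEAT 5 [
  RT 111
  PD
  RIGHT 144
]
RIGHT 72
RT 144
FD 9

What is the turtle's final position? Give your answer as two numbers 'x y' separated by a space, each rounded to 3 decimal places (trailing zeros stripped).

Executing turtle program step by step:
Start: pos=(-6,-8), heading=225, pen down
RT 108: heading 225 -> 117
PD: pen down
REPEAT 5 [
  -- iteration 1/5 --
  RT 111: heading 117 -> 6
  PD: pen down
  RT 144: heading 6 -> 222
  -- iteration 2/5 --
  RT 111: heading 222 -> 111
  PD: pen down
  RT 144: heading 111 -> 327
  -- iteration 3/5 --
  RT 111: heading 327 -> 216
  PD: pen down
  RT 144: heading 216 -> 72
  -- iteration 4/5 --
  RT 111: heading 72 -> 321
  PD: pen down
  RT 144: heading 321 -> 177
  -- iteration 5/5 --
  RT 111: heading 177 -> 66
  PD: pen down
  RT 144: heading 66 -> 282
]
RT 72: heading 282 -> 210
RT 144: heading 210 -> 66
FD 9: (-6,-8) -> (-2.339,0.222) [heading=66, draw]
Final: pos=(-2.339,0.222), heading=66, 1 segment(s) drawn

Answer: -2.339 0.222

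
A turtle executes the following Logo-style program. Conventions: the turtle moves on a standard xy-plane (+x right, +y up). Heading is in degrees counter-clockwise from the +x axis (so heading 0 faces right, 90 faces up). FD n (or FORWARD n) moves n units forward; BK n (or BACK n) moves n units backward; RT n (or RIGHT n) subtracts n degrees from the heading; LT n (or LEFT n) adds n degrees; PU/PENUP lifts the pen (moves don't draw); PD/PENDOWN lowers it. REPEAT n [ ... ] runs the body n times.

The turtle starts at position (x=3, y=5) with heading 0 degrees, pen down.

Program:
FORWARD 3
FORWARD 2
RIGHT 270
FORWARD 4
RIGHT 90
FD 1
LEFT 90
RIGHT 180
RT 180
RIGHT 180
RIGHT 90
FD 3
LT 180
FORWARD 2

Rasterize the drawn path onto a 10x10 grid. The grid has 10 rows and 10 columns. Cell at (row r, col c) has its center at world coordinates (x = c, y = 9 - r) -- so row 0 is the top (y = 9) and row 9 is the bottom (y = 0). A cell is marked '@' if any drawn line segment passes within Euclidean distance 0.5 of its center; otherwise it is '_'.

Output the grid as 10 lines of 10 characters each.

Answer: ______@@@@
________@_
________@_
________@_
___@@@@@@_
__________
__________
__________
__________
__________

Derivation:
Segment 0: (3,5) -> (6,5)
Segment 1: (6,5) -> (8,5)
Segment 2: (8,5) -> (8,9)
Segment 3: (8,9) -> (9,9)
Segment 4: (9,9) -> (6,9)
Segment 5: (6,9) -> (8,9)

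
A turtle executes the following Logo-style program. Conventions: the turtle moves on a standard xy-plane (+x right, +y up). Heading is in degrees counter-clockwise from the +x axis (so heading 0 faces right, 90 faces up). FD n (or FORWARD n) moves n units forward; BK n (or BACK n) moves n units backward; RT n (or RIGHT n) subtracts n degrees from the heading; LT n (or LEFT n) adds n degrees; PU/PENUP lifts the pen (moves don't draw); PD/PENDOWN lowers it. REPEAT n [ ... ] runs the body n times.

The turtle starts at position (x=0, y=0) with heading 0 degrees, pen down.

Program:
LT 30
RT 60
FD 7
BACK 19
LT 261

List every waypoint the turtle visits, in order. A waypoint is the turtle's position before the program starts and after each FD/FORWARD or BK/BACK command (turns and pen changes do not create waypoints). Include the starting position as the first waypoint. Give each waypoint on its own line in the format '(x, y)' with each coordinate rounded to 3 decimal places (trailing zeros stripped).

Executing turtle program step by step:
Start: pos=(0,0), heading=0, pen down
LT 30: heading 0 -> 30
RT 60: heading 30 -> 330
FD 7: (0,0) -> (6.062,-3.5) [heading=330, draw]
BK 19: (6.062,-3.5) -> (-10.392,6) [heading=330, draw]
LT 261: heading 330 -> 231
Final: pos=(-10.392,6), heading=231, 2 segment(s) drawn
Waypoints (3 total):
(0, 0)
(6.062, -3.5)
(-10.392, 6)

Answer: (0, 0)
(6.062, -3.5)
(-10.392, 6)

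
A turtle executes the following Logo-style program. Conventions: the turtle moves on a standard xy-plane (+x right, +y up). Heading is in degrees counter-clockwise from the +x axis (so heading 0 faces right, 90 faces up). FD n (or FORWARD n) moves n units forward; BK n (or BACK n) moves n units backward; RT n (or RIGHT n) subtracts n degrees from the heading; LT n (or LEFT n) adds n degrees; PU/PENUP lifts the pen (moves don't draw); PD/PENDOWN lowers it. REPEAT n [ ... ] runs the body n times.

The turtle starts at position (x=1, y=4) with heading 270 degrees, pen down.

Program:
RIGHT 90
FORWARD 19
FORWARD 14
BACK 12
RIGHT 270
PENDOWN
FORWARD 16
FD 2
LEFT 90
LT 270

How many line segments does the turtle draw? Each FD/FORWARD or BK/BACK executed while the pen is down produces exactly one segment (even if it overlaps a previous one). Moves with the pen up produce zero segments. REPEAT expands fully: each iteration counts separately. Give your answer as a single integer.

Answer: 5

Derivation:
Executing turtle program step by step:
Start: pos=(1,4), heading=270, pen down
RT 90: heading 270 -> 180
FD 19: (1,4) -> (-18,4) [heading=180, draw]
FD 14: (-18,4) -> (-32,4) [heading=180, draw]
BK 12: (-32,4) -> (-20,4) [heading=180, draw]
RT 270: heading 180 -> 270
PD: pen down
FD 16: (-20,4) -> (-20,-12) [heading=270, draw]
FD 2: (-20,-12) -> (-20,-14) [heading=270, draw]
LT 90: heading 270 -> 0
LT 270: heading 0 -> 270
Final: pos=(-20,-14), heading=270, 5 segment(s) drawn
Segments drawn: 5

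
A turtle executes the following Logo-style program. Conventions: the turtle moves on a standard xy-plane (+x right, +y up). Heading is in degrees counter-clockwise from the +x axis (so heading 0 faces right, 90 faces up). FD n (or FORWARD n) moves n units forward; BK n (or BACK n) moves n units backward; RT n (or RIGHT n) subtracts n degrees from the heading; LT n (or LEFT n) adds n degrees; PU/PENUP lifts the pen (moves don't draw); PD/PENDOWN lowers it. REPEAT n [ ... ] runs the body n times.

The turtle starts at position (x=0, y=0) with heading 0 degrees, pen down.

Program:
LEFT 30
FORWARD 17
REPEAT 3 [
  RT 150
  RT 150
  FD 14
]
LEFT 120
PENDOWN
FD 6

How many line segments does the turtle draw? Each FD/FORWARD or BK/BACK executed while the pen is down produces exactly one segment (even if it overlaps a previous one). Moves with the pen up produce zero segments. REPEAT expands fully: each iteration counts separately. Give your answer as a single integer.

Answer: 5

Derivation:
Executing turtle program step by step:
Start: pos=(0,0), heading=0, pen down
LT 30: heading 0 -> 30
FD 17: (0,0) -> (14.722,8.5) [heading=30, draw]
REPEAT 3 [
  -- iteration 1/3 --
  RT 150: heading 30 -> 240
  RT 150: heading 240 -> 90
  FD 14: (14.722,8.5) -> (14.722,22.5) [heading=90, draw]
  -- iteration 2/3 --
  RT 150: heading 90 -> 300
  RT 150: heading 300 -> 150
  FD 14: (14.722,22.5) -> (2.598,29.5) [heading=150, draw]
  -- iteration 3/3 --
  RT 150: heading 150 -> 0
  RT 150: heading 0 -> 210
  FD 14: (2.598,29.5) -> (-9.526,22.5) [heading=210, draw]
]
LT 120: heading 210 -> 330
PD: pen down
FD 6: (-9.526,22.5) -> (-4.33,19.5) [heading=330, draw]
Final: pos=(-4.33,19.5), heading=330, 5 segment(s) drawn
Segments drawn: 5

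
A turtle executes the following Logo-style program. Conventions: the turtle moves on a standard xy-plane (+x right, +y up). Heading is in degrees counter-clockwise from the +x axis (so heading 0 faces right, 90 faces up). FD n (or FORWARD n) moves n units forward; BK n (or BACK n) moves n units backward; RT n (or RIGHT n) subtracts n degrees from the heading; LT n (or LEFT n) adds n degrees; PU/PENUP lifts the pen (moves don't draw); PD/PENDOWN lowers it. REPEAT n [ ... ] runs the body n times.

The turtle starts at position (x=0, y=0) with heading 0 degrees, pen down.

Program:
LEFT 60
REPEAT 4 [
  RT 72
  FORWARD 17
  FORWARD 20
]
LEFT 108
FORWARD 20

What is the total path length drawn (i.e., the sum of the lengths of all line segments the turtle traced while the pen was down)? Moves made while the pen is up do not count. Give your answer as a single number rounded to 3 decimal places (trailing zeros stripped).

Executing turtle program step by step:
Start: pos=(0,0), heading=0, pen down
LT 60: heading 0 -> 60
REPEAT 4 [
  -- iteration 1/4 --
  RT 72: heading 60 -> 348
  FD 17: (0,0) -> (16.629,-3.534) [heading=348, draw]
  FD 20: (16.629,-3.534) -> (36.191,-7.693) [heading=348, draw]
  -- iteration 2/4 --
  RT 72: heading 348 -> 276
  FD 17: (36.191,-7.693) -> (37.968,-24.6) [heading=276, draw]
  FD 20: (37.968,-24.6) -> (40.059,-44.49) [heading=276, draw]
  -- iteration 3/4 --
  RT 72: heading 276 -> 204
  FD 17: (40.059,-44.49) -> (24.529,-51.405) [heading=204, draw]
  FD 20: (24.529,-51.405) -> (6.258,-59.539) [heading=204, draw]
  -- iteration 4/4 --
  RT 72: heading 204 -> 132
  FD 17: (6.258,-59.539) -> (-5.117,-46.906) [heading=132, draw]
  FD 20: (-5.117,-46.906) -> (-18.5,-32.043) [heading=132, draw]
]
LT 108: heading 132 -> 240
FD 20: (-18.5,-32.043) -> (-28.5,-49.363) [heading=240, draw]
Final: pos=(-28.5,-49.363), heading=240, 9 segment(s) drawn

Segment lengths:
  seg 1: (0,0) -> (16.629,-3.534), length = 17
  seg 2: (16.629,-3.534) -> (36.191,-7.693), length = 20
  seg 3: (36.191,-7.693) -> (37.968,-24.6), length = 17
  seg 4: (37.968,-24.6) -> (40.059,-44.49), length = 20
  seg 5: (40.059,-44.49) -> (24.529,-51.405), length = 17
  seg 6: (24.529,-51.405) -> (6.258,-59.539), length = 20
  seg 7: (6.258,-59.539) -> (-5.117,-46.906), length = 17
  seg 8: (-5.117,-46.906) -> (-18.5,-32.043), length = 20
  seg 9: (-18.5,-32.043) -> (-28.5,-49.363), length = 20
Total = 168

Answer: 168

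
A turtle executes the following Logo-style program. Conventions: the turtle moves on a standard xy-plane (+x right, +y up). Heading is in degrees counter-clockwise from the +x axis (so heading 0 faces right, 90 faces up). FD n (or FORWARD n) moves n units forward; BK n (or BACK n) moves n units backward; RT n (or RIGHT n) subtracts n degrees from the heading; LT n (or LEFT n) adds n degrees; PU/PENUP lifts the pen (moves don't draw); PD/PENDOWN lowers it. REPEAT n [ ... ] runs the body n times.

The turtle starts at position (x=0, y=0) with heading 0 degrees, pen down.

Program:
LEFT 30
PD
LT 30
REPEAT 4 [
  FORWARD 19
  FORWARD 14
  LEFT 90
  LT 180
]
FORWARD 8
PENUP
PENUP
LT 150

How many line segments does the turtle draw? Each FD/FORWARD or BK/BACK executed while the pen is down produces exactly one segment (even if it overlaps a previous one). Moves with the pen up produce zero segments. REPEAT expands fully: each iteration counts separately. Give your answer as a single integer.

Executing turtle program step by step:
Start: pos=(0,0), heading=0, pen down
LT 30: heading 0 -> 30
PD: pen down
LT 30: heading 30 -> 60
REPEAT 4 [
  -- iteration 1/4 --
  FD 19: (0,0) -> (9.5,16.454) [heading=60, draw]
  FD 14: (9.5,16.454) -> (16.5,28.579) [heading=60, draw]
  LT 90: heading 60 -> 150
  LT 180: heading 150 -> 330
  -- iteration 2/4 --
  FD 19: (16.5,28.579) -> (32.954,19.079) [heading=330, draw]
  FD 14: (32.954,19.079) -> (45.079,12.079) [heading=330, draw]
  LT 90: heading 330 -> 60
  LT 180: heading 60 -> 240
  -- iteration 3/4 --
  FD 19: (45.079,12.079) -> (35.579,-4.376) [heading=240, draw]
  FD 14: (35.579,-4.376) -> (28.579,-16.5) [heading=240, draw]
  LT 90: heading 240 -> 330
  LT 180: heading 330 -> 150
  -- iteration 4/4 --
  FD 19: (28.579,-16.5) -> (12.124,-7) [heading=150, draw]
  FD 14: (12.124,-7) -> (0,0) [heading=150, draw]
  LT 90: heading 150 -> 240
  LT 180: heading 240 -> 60
]
FD 8: (0,0) -> (4,6.928) [heading=60, draw]
PU: pen up
PU: pen up
LT 150: heading 60 -> 210
Final: pos=(4,6.928), heading=210, 9 segment(s) drawn
Segments drawn: 9

Answer: 9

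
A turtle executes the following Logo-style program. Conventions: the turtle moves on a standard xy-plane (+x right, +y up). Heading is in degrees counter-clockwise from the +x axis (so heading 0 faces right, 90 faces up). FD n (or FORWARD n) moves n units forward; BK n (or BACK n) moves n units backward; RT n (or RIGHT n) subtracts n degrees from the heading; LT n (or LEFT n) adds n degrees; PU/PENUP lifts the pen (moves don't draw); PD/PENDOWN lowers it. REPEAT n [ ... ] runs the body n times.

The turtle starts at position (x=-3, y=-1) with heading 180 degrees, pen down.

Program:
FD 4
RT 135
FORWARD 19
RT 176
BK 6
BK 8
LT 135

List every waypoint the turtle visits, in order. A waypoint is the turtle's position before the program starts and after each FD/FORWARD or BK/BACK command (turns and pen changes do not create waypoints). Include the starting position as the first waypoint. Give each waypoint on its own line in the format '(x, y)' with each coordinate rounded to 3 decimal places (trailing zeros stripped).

Answer: (-3, -1)
(-7, -1)
(6.435, 12.435)
(10.371, 16.963)
(15.62, 23.001)

Derivation:
Executing turtle program step by step:
Start: pos=(-3,-1), heading=180, pen down
FD 4: (-3,-1) -> (-7,-1) [heading=180, draw]
RT 135: heading 180 -> 45
FD 19: (-7,-1) -> (6.435,12.435) [heading=45, draw]
RT 176: heading 45 -> 229
BK 6: (6.435,12.435) -> (10.371,16.963) [heading=229, draw]
BK 8: (10.371,16.963) -> (15.62,23.001) [heading=229, draw]
LT 135: heading 229 -> 4
Final: pos=(15.62,23.001), heading=4, 4 segment(s) drawn
Waypoints (5 total):
(-3, -1)
(-7, -1)
(6.435, 12.435)
(10.371, 16.963)
(15.62, 23.001)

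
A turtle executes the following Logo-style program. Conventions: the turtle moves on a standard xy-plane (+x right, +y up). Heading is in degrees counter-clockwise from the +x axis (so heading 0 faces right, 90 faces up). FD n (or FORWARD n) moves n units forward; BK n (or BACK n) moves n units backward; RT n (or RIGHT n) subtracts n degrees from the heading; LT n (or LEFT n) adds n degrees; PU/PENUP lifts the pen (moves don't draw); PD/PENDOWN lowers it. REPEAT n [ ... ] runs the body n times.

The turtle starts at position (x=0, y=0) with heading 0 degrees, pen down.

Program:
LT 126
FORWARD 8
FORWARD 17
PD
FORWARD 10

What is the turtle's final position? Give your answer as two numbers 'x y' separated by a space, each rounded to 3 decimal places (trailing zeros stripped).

Executing turtle program step by step:
Start: pos=(0,0), heading=0, pen down
LT 126: heading 0 -> 126
FD 8: (0,0) -> (-4.702,6.472) [heading=126, draw]
FD 17: (-4.702,6.472) -> (-14.695,20.225) [heading=126, draw]
PD: pen down
FD 10: (-14.695,20.225) -> (-20.572,28.316) [heading=126, draw]
Final: pos=(-20.572,28.316), heading=126, 3 segment(s) drawn

Answer: -20.572 28.316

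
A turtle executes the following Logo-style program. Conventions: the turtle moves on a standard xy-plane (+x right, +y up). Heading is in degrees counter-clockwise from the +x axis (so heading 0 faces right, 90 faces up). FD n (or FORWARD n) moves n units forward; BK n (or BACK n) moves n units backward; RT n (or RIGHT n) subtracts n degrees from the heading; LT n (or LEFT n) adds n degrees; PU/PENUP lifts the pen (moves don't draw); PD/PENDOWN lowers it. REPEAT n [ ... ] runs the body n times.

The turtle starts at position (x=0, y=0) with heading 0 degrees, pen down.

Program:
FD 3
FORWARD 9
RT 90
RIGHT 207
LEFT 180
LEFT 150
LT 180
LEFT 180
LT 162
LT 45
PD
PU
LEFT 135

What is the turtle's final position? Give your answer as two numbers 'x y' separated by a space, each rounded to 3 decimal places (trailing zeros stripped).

Executing turtle program step by step:
Start: pos=(0,0), heading=0, pen down
FD 3: (0,0) -> (3,0) [heading=0, draw]
FD 9: (3,0) -> (12,0) [heading=0, draw]
RT 90: heading 0 -> 270
RT 207: heading 270 -> 63
LT 180: heading 63 -> 243
LT 150: heading 243 -> 33
LT 180: heading 33 -> 213
LT 180: heading 213 -> 33
LT 162: heading 33 -> 195
LT 45: heading 195 -> 240
PD: pen down
PU: pen up
LT 135: heading 240 -> 15
Final: pos=(12,0), heading=15, 2 segment(s) drawn

Answer: 12 0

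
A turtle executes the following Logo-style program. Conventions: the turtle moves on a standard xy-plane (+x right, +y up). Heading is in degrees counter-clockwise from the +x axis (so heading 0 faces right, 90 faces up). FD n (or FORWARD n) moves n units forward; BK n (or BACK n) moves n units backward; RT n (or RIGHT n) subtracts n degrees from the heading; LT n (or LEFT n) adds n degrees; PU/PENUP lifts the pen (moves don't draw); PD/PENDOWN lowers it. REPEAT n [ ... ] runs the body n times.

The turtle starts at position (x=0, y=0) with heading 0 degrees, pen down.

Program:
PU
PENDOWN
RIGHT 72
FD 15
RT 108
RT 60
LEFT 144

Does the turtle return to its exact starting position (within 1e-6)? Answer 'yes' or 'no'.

Executing turtle program step by step:
Start: pos=(0,0), heading=0, pen down
PU: pen up
PD: pen down
RT 72: heading 0 -> 288
FD 15: (0,0) -> (4.635,-14.266) [heading=288, draw]
RT 108: heading 288 -> 180
RT 60: heading 180 -> 120
LT 144: heading 120 -> 264
Final: pos=(4.635,-14.266), heading=264, 1 segment(s) drawn

Start position: (0, 0)
Final position: (4.635, -14.266)
Distance = 15; >= 1e-6 -> NOT closed

Answer: no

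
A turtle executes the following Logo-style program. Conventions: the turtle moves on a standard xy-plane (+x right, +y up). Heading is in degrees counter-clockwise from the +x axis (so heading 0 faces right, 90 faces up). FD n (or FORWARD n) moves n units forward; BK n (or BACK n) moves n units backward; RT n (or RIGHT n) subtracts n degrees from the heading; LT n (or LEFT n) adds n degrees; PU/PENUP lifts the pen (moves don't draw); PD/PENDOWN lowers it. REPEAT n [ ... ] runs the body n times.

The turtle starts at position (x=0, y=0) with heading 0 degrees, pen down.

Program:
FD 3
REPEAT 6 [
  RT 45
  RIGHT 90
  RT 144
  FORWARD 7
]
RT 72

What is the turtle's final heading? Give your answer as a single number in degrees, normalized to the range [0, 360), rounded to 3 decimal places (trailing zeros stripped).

Answer: 54

Derivation:
Executing turtle program step by step:
Start: pos=(0,0), heading=0, pen down
FD 3: (0,0) -> (3,0) [heading=0, draw]
REPEAT 6 [
  -- iteration 1/6 --
  RT 45: heading 0 -> 315
  RT 90: heading 315 -> 225
  RT 144: heading 225 -> 81
  FD 7: (3,0) -> (4.095,6.914) [heading=81, draw]
  -- iteration 2/6 --
  RT 45: heading 81 -> 36
  RT 90: heading 36 -> 306
  RT 144: heading 306 -> 162
  FD 7: (4.095,6.914) -> (-2.562,9.077) [heading=162, draw]
  -- iteration 3/6 --
  RT 45: heading 162 -> 117
  RT 90: heading 117 -> 27
  RT 144: heading 27 -> 243
  FD 7: (-2.562,9.077) -> (-5.74,2.84) [heading=243, draw]
  -- iteration 4/6 --
  RT 45: heading 243 -> 198
  RT 90: heading 198 -> 108
  RT 144: heading 108 -> 324
  FD 7: (-5.74,2.84) -> (-0.077,-1.275) [heading=324, draw]
  -- iteration 5/6 --
  RT 45: heading 324 -> 279
  RT 90: heading 279 -> 189
  RT 144: heading 189 -> 45
  FD 7: (-0.077,-1.275) -> (4.873,3.675) [heading=45, draw]
  -- iteration 6/6 --
  RT 45: heading 45 -> 0
  RT 90: heading 0 -> 270
  RT 144: heading 270 -> 126
  FD 7: (4.873,3.675) -> (0.758,9.338) [heading=126, draw]
]
RT 72: heading 126 -> 54
Final: pos=(0.758,9.338), heading=54, 7 segment(s) drawn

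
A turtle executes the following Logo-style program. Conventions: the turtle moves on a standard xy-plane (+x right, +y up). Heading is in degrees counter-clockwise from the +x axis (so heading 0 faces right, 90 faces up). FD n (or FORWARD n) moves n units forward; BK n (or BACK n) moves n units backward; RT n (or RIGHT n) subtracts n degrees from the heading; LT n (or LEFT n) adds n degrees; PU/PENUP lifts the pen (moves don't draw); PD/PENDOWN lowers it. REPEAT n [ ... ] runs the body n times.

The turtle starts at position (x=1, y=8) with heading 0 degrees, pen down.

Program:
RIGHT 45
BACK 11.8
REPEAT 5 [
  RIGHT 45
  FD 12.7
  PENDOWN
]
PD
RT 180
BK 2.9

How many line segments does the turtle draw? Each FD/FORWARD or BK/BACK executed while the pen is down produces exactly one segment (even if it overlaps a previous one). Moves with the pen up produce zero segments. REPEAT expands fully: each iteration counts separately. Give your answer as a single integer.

Executing turtle program step by step:
Start: pos=(1,8), heading=0, pen down
RT 45: heading 0 -> 315
BK 11.8: (1,8) -> (-7.344,16.344) [heading=315, draw]
REPEAT 5 [
  -- iteration 1/5 --
  RT 45: heading 315 -> 270
  FD 12.7: (-7.344,16.344) -> (-7.344,3.644) [heading=270, draw]
  PD: pen down
  -- iteration 2/5 --
  RT 45: heading 270 -> 225
  FD 12.7: (-7.344,3.644) -> (-16.324,-5.336) [heading=225, draw]
  PD: pen down
  -- iteration 3/5 --
  RT 45: heading 225 -> 180
  FD 12.7: (-16.324,-5.336) -> (-29.024,-5.336) [heading=180, draw]
  PD: pen down
  -- iteration 4/5 --
  RT 45: heading 180 -> 135
  FD 12.7: (-29.024,-5.336) -> (-38.004,3.644) [heading=135, draw]
  PD: pen down
  -- iteration 5/5 --
  RT 45: heading 135 -> 90
  FD 12.7: (-38.004,3.644) -> (-38.004,16.344) [heading=90, draw]
  PD: pen down
]
PD: pen down
RT 180: heading 90 -> 270
BK 2.9: (-38.004,16.344) -> (-38.004,19.244) [heading=270, draw]
Final: pos=(-38.004,19.244), heading=270, 7 segment(s) drawn
Segments drawn: 7

Answer: 7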